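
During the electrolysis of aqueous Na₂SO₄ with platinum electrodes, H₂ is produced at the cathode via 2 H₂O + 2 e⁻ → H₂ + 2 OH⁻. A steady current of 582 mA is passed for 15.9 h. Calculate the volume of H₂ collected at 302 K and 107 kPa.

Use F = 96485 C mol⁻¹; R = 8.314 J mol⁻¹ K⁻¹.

Q = I·t = 0.5820 A × 57240 s = 33310 C.
n(e⁻) = Q/F = 33310 / 96485 = 0.3453 mol.
2 electrons are transferred per H₂ molecule, so n(H₂) = 0.3453 / 2 = 0.1726 mol.
V = nRT/P = (0.1726 × 8.314 × 302) / (107 × 10³ Pa) = 0.00405 m³ = 4.05 L.

4.05 L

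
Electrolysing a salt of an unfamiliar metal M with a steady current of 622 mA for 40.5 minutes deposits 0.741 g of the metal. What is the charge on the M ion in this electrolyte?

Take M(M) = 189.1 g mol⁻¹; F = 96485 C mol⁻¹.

Q = I·t = 0.6220 A × 2430.0 s = 1511 C, so n(e⁻) = 1511/96485 = 0.01567 mol.
n(M) deposited = 0.741 / 189.1 = 0.003919 mol.
Electrons per atom = n(e⁻)/n(M) = 0.01567 / 0.003919 = 4.00 ≈ 4, so the ion is M⁴⁺.

+4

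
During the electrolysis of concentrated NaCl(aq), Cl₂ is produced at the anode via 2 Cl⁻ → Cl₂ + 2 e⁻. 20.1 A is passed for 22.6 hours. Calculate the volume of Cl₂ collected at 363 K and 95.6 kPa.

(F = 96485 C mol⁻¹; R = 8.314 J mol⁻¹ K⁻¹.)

Q = I·t = 20.10 A × 81360 s = 1635000 C.
n(e⁻) = Q/F = 1635000 / 96485 = 16.95 mol.
2 electrons are transferred per Cl₂ molecule, so n(Cl₂) = 16.95 / 2 = 8.475 mol.
V = nRT/P = (8.475 × 8.314 × 363) / (95.6 × 10³ Pa) = 0.268 m³ = 268 L.

268 L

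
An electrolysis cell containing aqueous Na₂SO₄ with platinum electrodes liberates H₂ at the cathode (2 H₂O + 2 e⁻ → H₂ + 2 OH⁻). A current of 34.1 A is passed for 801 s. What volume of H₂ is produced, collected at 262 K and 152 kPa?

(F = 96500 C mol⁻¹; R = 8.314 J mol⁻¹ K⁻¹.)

Q = I·t = 34.10 A × 801.00 s = 27310 C.
n(e⁻) = Q/F = 27310 / 96500 = 0.2830 mol.
2 electrons are transferred per H₂ molecule, so n(H₂) = 0.2830 / 2 = 0.1415 mol.
V = nRT/P = (0.1415 × 8.314 × 262) / (152 × 10³ Pa) = 0.00203 m³ = 2.03 L.

2.03 L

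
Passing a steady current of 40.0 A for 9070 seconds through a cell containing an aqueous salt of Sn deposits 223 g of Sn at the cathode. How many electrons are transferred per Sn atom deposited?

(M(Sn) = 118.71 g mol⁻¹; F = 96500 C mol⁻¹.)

Q = I·t = 40.00 A × 9070.0 s = 362800 C, so n(e⁻) = 362800/96500 = 3.760 mol.
n(Sn) deposited = 223 / 118.71 = 1.879 mol.
Electrons per atom = n(e⁻)/n(Sn) = 3.760 / 1.879 = 2.00 ≈ 2, so the ion is Sn²⁺.

2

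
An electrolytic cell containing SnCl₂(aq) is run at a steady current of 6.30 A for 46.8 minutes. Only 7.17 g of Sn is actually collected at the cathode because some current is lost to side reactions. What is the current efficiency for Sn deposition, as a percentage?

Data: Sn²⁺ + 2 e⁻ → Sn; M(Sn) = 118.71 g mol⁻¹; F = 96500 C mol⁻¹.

Q = I·t = 6.300 × 2808.0 = 17690 C; n(e⁻) = 17690/96500 = 0.1833 mol.
Theoretical n(Sn) = n(e⁻)/2 = 0.09166 mol, i.e. m_theo = 0.09166 × 118.71 = 10.88 g.
Efficiency = m_actual / m_theo = 7.17 / 10.88 = 65.9 %.

65.9 %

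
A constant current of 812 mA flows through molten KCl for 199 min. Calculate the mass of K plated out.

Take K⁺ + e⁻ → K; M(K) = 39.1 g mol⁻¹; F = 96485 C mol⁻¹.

3.93 g

Q = I·t = 0.8120 A × 11940 s = 9695 C.
n(e⁻) = Q/F = 9695 / 96485 = 0.1005 mol.
K⁺ + e⁻ → K, so n(K) = n(e⁻)/1 = 0.1005 mol.
m = n·M = 0.1005 × 39.1 = 3.93 g.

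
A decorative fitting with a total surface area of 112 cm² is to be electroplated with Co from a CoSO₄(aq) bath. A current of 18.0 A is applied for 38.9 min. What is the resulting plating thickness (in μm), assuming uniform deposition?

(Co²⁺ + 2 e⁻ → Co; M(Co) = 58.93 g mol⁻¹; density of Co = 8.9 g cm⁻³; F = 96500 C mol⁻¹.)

Q = I·t = 18.00 × 2334.0 = 42010 C; n(e⁻) = 0.4354 mol.
n(Co) = n(e⁻)/2 = 0.2177 mol, so m = 0.2177 × 58.93 = 12.83 g.
Volume = m/ρ = 12.83 / 8.9 = 1.441 cm³.
Thickness = V/A = 1.441 / 112 = 0.0129 cm = 129 μm.

129 μm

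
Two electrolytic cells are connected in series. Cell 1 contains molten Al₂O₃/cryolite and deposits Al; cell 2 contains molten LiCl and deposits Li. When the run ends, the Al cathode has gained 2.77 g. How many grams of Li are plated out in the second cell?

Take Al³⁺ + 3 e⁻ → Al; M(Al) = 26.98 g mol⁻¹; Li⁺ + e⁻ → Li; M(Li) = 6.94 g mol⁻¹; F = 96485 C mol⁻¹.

2.14 g

n(Al) = 2.77 / 26.98 = 0.1027 mol.
Since Al³⁺ + 3 e⁻ → Al, n(e⁻) passed = 3 × 0.1027 = 0.3080 mol.
Cells in series carry the same charge, so the same 0.3080 mol of electrons passes through cell 2.
Li⁺ + e⁻ → Li, so n(Li) = 0.3080 / 1 = 0.3080 mol.
m(Li) = 0.3080 × 6.94 = 2.14 g.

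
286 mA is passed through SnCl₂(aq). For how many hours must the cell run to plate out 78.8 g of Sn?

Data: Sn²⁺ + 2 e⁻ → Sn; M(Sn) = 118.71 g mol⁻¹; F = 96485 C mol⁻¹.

124 h

n(Sn) = m/M = 78.8 / 118.71 = 0.6638 mol.
Each Sn atom requires 2 electrons, so n(e⁻) = 2 × 0.6638 = 1.328 mol.
Q = n(e⁻)·F = 1.328 × 96485 = 128100 C.
t = Q/I = 128100 / 0.2860 A = 447900 s = 124 h.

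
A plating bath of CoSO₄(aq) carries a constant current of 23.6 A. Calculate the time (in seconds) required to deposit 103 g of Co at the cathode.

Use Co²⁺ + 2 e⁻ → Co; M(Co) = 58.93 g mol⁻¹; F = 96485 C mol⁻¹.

n(Co) = m/M = 103 / 58.93 = 1.748 mol.
Each Co atom requires 2 electrons, so n(e⁻) = 2 × 1.748 = 3.496 mol.
Q = n(e⁻)·F = 3.496 × 96485 = 337300 C.
t = Q/I = 337300 / 23.60 A = 14290 s.

14300 s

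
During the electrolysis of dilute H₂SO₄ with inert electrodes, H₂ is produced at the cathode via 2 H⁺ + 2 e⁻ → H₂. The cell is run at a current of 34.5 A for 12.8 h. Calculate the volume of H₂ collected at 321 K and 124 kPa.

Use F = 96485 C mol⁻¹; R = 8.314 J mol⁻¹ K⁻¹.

Q = I·t = 34.50 A × 46080 s = 1590000 C.
n(e⁻) = Q/F = 1590000 / 96485 = 16.48 mol.
2 electrons are transferred per H₂ molecule, so n(H₂) = 16.48 / 2 = 8.238 mol.
V = nRT/P = (8.238 × 8.314 × 321) / (124 × 10³ Pa) = 0.177 m³ = 177 L.

177 L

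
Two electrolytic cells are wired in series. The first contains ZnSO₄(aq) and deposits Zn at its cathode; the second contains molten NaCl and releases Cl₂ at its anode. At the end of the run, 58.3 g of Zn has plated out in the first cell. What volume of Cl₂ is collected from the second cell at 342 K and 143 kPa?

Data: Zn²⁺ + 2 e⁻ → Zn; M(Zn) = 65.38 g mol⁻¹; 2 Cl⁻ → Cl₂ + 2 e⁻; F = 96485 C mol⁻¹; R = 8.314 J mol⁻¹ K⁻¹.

n(Zn) = 58.3 / 65.38 = 0.8917 mol, so n(e⁻) = 2 × 0.8917 = 1.783 mol.
The cells are in series, so the same 1.783 mol of electrons passes through the second cell.
2 Cl⁻ → Cl₂ + 2 e⁻ — 2 mol e⁻ per mol Cl₂, so n(Cl₂) = 1.783/2 = 0.8917 mol.
V = nRT/P = (0.8917 × 8.314 × 342) / (143 × 10³) = 0.0177 m³ = 17.7 L.

17.7 L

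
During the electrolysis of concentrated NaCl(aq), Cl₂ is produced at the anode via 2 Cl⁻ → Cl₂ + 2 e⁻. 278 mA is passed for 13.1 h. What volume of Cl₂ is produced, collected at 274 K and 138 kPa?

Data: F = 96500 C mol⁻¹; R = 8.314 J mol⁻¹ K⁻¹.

Q = I·t = 0.2780 A × 47160 s = 13110 C.
n(e⁻) = Q/F = 13110 / 96500 = 0.1359 mol.
2 electrons are transferred per Cl₂ molecule, so n(Cl₂) = 0.1359 / 2 = 0.06793 mol.
V = nRT/P = (0.06793 × 8.314 × 274) / (138 × 10³ Pa) = 0.00112 m³ = 1.12 L.

1.12 L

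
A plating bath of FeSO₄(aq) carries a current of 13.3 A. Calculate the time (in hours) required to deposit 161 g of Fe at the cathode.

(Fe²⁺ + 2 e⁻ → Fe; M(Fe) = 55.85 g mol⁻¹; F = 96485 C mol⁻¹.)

11.6 h

n(Fe) = m/M = 161 / 55.85 = 2.883 mol.
Each Fe atom requires 2 electrons, so n(e⁻) = 2 × 2.883 = 5.765 mol.
Q = n(e⁻)·F = 5.765 × 96485 = 556300 C.
t = Q/I = 556300 / 13.30 A = 41830 s = 11.6 h.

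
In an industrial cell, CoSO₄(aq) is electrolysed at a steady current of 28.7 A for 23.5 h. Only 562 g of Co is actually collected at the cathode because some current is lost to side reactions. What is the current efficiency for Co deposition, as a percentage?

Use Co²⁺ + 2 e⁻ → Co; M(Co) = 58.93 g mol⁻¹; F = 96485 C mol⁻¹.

75.8 %

Q = I·t = 28.70 × 84600 = 2428000 C; n(e⁻) = 2428000/96485 = 25.16 mol.
Theoretical n(Co) = n(e⁻)/2 = 12.58 mol, i.e. m_theo = 12.58 × 58.93 = 741.5 g.
Efficiency = m_actual / m_theo = 562 / 741.5 = 75.8 %.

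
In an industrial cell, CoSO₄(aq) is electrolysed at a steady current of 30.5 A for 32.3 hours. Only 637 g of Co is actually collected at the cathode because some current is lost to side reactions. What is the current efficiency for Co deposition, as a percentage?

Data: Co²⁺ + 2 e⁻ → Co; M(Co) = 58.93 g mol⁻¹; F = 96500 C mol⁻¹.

58.8 %

Q = I·t = 30.50 × 116280 = 3547000 C; n(e⁻) = 3547000/96500 = 36.75 mol.
Theoretical n(Co) = n(e⁻)/2 = 18.38 mol, i.e. m_theo = 18.38 × 58.93 = 1083 g.
Efficiency = m_actual / m_theo = 637 / 1083 = 58.8 %.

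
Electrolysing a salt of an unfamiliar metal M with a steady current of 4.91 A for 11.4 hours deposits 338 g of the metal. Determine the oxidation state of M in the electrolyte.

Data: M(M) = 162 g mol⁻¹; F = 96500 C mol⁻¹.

+1

Q = I·t = 4.910 A × 41040 s = 201500 C, so n(e⁻) = 201500/96500 = 2.088 mol.
n(M) deposited = 338 / 162 = 2.086 mol.
Electrons per atom = n(e⁻)/n(M) = 2.088 / 2.086 = 1.00 ≈ 1, so the ion is M⁺.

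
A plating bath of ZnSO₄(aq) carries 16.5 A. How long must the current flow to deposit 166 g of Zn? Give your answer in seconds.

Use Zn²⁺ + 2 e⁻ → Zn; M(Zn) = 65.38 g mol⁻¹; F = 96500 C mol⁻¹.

n(Zn) = m/M = 166 / 65.38 = 2.539 mol.
Each Zn atom requires 2 electrons, so n(e⁻) = 2 × 2.539 = 5.078 mol.
Q = n(e⁻)·F = 5.078 × 96500 = 490000 C.
t = Q/I = 490000 / 16.50 A = 29700 s.

29700 s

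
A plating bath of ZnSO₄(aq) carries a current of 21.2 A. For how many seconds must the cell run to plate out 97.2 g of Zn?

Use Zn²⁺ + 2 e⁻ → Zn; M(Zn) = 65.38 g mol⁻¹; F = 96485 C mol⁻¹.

13500 s

n(Zn) = m/M = 97.2 / 65.38 = 1.487 mol.
Each Zn atom requires 2 electrons, so n(e⁻) = 2 × 1.487 = 2.973 mol.
Q = n(e⁻)·F = 2.973 × 96485 = 286900 C.
t = Q/I = 286900 / 21.20 A = 13530 s.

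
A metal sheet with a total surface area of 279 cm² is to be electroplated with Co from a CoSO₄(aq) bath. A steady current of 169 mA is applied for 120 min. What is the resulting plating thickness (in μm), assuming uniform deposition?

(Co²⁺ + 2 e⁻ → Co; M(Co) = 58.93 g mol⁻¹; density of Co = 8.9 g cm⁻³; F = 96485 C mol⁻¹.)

1.50 μm

Q = I·t = 0.1690 × 7200.0 = 1217 C; n(e⁻) = 0.01261 mol.
n(Co) = n(e⁻)/2 = 0.006306 mol, so m = 0.006306 × 58.93 = 0.3716 g.
Volume = m/ρ = 0.3716 / 8.9 = 0.04175 cm³.
Thickness = V/A = 0.04175 / 279 = 1.50 × 10⁻⁴ cm = 1.50 μm.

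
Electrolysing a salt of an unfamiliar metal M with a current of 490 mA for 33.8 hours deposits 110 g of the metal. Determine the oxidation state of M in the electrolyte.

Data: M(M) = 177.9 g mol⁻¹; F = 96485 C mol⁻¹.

Q = I·t = 0.4900 A × 121680 s = 59620 C, so n(e⁻) = 59620/96485 = 0.6180 mol.
n(M) deposited = 110 / 177.9 = 0.6183 mol.
Electrons per atom = n(e⁻)/n(M) = 0.6180 / 0.6183 = 0.999 ≈ 1, so the ion is M⁺.

+1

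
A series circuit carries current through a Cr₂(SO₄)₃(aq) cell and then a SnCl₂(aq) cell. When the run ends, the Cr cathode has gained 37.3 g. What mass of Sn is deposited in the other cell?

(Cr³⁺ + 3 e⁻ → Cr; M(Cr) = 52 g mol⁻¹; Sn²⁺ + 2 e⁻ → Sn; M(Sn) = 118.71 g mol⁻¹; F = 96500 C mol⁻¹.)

n(Cr) = 37.3 / 52 = 0.7173 mol.
Since Cr³⁺ + 3 e⁻ → Cr, n(e⁻) passed = 3 × 0.7173 = 2.152 mol.
Cells in series carry the same charge, so the same 2.152 mol of electrons passes through cell 2.
Sn²⁺ + 2 e⁻ → Sn, so n(Sn) = 2.152 / 2 = 1.076 mol.
m(Sn) = 1.076 × 118.71 = 128 g.

128 g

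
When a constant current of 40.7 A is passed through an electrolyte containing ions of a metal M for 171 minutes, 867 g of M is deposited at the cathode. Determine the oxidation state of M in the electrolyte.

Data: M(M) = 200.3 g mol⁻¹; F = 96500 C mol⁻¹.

+1

Q = I·t = 40.70 A × 10260 s = 417600 C, so n(e⁻) = 417600/96500 = 4.327 mol.
n(M) deposited = 867 / 200.3 = 4.329 mol.
Electrons per atom = n(e⁻)/n(M) = 4.327 / 4.329 = 1.00 ≈ 1, so the ion is M⁺.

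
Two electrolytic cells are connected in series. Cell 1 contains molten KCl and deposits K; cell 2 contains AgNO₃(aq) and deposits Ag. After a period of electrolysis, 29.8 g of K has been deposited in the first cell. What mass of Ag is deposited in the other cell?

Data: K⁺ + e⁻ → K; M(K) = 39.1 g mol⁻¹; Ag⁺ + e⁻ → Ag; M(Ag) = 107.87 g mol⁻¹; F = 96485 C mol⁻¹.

n(K) = 29.8 / 39.1 = 0.7621 mol.
Since K⁺ + e⁻ → K, n(e⁻) passed = 1 × 0.7621 = 0.7621 mol.
Cells in series carry the same charge, so the same 0.7621 mol of electrons passes through cell 2.
Ag⁺ + e⁻ → Ag, so n(Ag) = 0.7621 / 1 = 0.7621 mol.
m(Ag) = 0.7621 × 107.87 = 82.2 g.

82.2 g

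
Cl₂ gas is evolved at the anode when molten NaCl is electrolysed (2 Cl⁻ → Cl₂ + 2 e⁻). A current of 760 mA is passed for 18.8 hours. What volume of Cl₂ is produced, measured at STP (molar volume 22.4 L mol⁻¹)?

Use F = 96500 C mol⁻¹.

Q = I·t = 0.7600 A × 67680 s = 51440 C.
n(e⁻) = Q/F = 51440 / 96500 = 0.5330 mol.
2 electrons are transferred per Cl₂ molecule, so n(Cl₂) = 0.5330 / 2 = 0.2665 mol.
V = n × V_m = 0.2665 × 22.4 = 5.97 L.

5.97 L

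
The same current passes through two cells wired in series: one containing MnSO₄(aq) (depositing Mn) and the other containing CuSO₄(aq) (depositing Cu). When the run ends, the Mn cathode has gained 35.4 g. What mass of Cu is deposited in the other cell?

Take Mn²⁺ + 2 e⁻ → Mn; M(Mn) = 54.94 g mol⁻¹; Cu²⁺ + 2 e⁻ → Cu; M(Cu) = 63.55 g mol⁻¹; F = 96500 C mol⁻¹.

n(Mn) = 35.4 / 54.94 = 0.6443 mol.
Since Mn²⁺ + 2 e⁻ → Mn, n(e⁻) passed = 2 × 0.6443 = 1.289 mol.
Cells in series carry the same charge, so the same 1.289 mol of electrons passes through cell 2.
Cu²⁺ + 2 e⁻ → Cu, so n(Cu) = 1.289 / 2 = 0.6443 mol.
m(Cu) = 0.6443 × 63.55 = 40.9 g.

40.9 g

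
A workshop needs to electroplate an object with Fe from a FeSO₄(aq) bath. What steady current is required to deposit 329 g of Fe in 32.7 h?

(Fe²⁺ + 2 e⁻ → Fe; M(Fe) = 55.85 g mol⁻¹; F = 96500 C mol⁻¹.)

n(Fe) = 329 / 55.85 = 5.891 mol.
n(e⁻) = 2 × 5.891 = 11.78 mol.
Q = n(e⁻)·F = 11.78 × 96500 = 1137000 C.
I = Q/t = 1137000 / 117720 s = 9.66 A.

9.66 A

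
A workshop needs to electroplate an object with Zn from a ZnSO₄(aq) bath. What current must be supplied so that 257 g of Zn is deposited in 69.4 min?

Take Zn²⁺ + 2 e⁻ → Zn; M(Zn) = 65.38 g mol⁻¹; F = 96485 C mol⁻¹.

182 A

n(Zn) = 257 / 65.38 = 3.931 mol.
n(e⁻) = 2 × 3.931 = 7.862 mol.
Q = n(e⁻)·F = 7.862 × 96485 = 758500 C.
I = Q/t = 758500 / 4164.0 s = 182 A.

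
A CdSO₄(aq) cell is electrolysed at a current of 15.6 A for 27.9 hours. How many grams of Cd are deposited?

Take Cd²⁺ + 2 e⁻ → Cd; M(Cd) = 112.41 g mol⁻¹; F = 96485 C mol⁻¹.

Q = I·t = 15.60 A × 100440 s = 1567000 C.
n(e⁻) = Q/F = 1567000 / 96485 = 16.24 mol.
Cd²⁺ + 2 e⁻ → Cd, so n(Cd) = n(e⁻)/2 = 8.120 mol.
m = n·M = 8.120 × 112.41 = 913 g.

913 g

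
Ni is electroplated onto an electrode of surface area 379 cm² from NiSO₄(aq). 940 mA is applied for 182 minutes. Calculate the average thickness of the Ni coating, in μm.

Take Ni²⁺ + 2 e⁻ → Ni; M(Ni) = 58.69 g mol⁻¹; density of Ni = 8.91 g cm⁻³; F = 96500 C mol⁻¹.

9.24 μm

Q = I·t = 0.9400 × 10920 = 10260 C; n(e⁻) = 0.1064 mol.
n(Ni) = n(e⁻)/2 = 0.05319 mol, so m = 0.05319 × 58.69 = 3.121 g.
Volume = m/ρ = 3.121 / 8.91 = 0.3503 cm³.
Thickness = V/A = 0.3503 / 379 = 9.24 × 10⁻⁴ cm = 9.24 μm.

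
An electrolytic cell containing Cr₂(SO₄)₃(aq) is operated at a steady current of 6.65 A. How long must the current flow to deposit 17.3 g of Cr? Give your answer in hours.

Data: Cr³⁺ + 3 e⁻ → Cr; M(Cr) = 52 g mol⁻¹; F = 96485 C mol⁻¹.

n(Cr) = m/M = 17.3 / 52 = 0.3327 mol.
Each Cr atom requires 3 electrons, so n(e⁻) = 3 × 0.3327 = 0.9981 mol.
Q = n(e⁻)·F = 0.9981 × 96485 = 96300 C.
t = Q/I = 96300 / 6.650 A = 14480 s = 4.02 h.

4.02 h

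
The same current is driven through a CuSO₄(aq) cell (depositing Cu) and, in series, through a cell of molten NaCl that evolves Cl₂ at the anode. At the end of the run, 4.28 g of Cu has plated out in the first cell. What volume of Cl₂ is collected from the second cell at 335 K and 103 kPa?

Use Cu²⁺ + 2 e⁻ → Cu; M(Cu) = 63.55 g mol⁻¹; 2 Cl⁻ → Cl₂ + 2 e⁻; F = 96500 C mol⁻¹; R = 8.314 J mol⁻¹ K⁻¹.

n(Cu) = 4.28 / 63.55 = 0.06735 mol, so n(e⁻) = 2 × 0.06735 = 0.1347 mol.
The cells are in series, so the same 0.1347 mol of electrons passes through the second cell.
2 Cl⁻ → Cl₂ + 2 e⁻ — 2 mol e⁻ per mol Cl₂, so n(Cl₂) = 0.1347/2 = 0.06735 mol.
V = nRT/P = (0.06735 × 8.314 × 335) / (103 × 10³) = 0.00182 m³ = 1.82 L.

1.82 L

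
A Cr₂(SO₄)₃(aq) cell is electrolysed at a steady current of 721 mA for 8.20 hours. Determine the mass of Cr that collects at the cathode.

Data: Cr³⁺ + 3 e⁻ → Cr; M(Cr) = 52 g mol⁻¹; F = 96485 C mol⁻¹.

3.82 g

Q = I·t = 0.7210 A × 29520 s = 21280 C.
n(e⁻) = Q/F = 21280 / 96485 = 0.2206 mol.
Cr³⁺ + 3 e⁻ → Cr, so n(Cr) = n(e⁻)/3 = 0.07353 mol.
m = n·M = 0.07353 × 52 = 3.82 g.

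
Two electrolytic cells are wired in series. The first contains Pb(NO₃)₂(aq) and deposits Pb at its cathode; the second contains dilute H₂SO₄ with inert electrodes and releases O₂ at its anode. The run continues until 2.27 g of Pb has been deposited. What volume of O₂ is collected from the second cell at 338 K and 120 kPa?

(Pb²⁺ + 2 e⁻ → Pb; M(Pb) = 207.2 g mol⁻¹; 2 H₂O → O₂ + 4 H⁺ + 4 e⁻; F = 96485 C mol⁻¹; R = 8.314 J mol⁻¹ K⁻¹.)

0.128 L

n(Pb) = 2.27 / 207.2 = 0.01096 mol, so n(e⁻) = 2 × 0.01096 = 0.02191 mol.
The cells are in series, so the same 0.02191 mol of electrons passes through the second cell.
2 H₂O → O₂ + 4 H⁺ + 4 e⁻ — 4 mol e⁻ per mol O₂, so n(O₂) = 0.02191/4 = 0.005478 mol.
V = nRT/P = (0.005478 × 8.314 × 338) / (120 × 10³) = 1.28 × 10⁻⁴ m³ = 0.128 L.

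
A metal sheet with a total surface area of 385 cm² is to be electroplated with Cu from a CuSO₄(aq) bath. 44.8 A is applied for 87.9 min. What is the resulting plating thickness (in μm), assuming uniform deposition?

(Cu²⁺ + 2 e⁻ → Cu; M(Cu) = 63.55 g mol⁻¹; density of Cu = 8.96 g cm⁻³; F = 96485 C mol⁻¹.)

226 μm

Q = I·t = 44.80 × 5274.0 = 236300 C; n(e⁻) = 2.449 mol.
n(Cu) = n(e⁻)/2 = 1.224 mol, so m = 1.224 × 63.55 = 77.81 g.
Volume = m/ρ = 77.81 / 8.96 = 8.684 cm³.
Thickness = V/A = 8.684 / 385 = 0.0226 cm = 226 μm.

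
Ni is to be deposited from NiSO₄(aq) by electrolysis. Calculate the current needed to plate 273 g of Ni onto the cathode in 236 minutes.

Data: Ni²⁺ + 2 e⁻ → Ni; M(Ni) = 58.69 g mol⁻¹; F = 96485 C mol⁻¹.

63.4 A

n(Ni) = 273 / 58.69 = 4.652 mol.
n(e⁻) = 2 × 4.652 = 9.303 mol.
Q = n(e⁻)·F = 9.303 × 96485 = 897600 C.
I = Q/t = 897600 / 14160 s = 63.4 A.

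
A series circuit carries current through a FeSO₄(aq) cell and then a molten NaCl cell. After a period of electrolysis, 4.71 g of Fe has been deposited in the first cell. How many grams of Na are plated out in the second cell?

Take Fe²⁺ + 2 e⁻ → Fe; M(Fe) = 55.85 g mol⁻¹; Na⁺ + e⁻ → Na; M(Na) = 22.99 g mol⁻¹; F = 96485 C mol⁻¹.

3.88 g

n(Fe) = 4.71 / 55.85 = 0.08433 mol.
Since Fe²⁺ + 2 e⁻ → Fe, n(e⁻) passed = 2 × 0.08433 = 0.1687 mol.
Cells in series carry the same charge, so the same 0.1687 mol of electrons passes through cell 2.
Na⁺ + e⁻ → Na, so n(Na) = 0.1687 / 1 = 0.1687 mol.
m(Na) = 0.1687 × 22.99 = 3.88 g.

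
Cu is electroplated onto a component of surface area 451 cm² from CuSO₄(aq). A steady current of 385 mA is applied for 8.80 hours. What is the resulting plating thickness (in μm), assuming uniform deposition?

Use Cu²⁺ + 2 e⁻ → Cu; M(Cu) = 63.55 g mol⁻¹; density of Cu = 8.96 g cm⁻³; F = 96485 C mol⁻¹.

9.94 μm

Q = I·t = 0.3850 × 31680 = 12200 C; n(e⁻) = 0.1264 mol.
n(Cu) = n(e⁻)/2 = 0.06321 mol, so m = 0.06321 × 63.55 = 4.017 g.
Volume = m/ρ = 4.017 / 8.96 = 0.4483 cm³.
Thickness = V/A = 0.4483 / 451 = 9.94 × 10⁻⁴ cm = 9.94 μm.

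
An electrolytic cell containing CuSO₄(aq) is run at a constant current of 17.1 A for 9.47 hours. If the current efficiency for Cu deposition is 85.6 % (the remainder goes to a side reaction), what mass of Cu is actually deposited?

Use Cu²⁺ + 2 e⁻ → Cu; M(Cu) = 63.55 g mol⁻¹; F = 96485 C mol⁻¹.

164 g

Q = I·t = 17.10 × 34092 = 583000 C.
n(e⁻) = 583000/96485 = 6.042 mol; theoretically n(Cu) = 6.042/2 = 3.021 mol, m_theo = 192.0 g.
At 85.6 % efficiency, m_actual = 0.856 × 192.0 = 164 g.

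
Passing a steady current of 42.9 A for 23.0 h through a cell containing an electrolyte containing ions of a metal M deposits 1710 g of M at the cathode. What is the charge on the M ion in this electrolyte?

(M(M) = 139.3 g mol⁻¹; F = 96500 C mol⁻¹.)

Q = I·t = 42.90 A × 82800 s = 3552000 C, so n(e⁻) = 3552000/96500 = 36.81 mol.
n(M) deposited = 1710 / 139.3 = 12.28 mol.
Electrons per atom = n(e⁻)/n(M) = 36.81 / 12.28 = 3.00 ≈ 3, so the ion is M³⁺.

+3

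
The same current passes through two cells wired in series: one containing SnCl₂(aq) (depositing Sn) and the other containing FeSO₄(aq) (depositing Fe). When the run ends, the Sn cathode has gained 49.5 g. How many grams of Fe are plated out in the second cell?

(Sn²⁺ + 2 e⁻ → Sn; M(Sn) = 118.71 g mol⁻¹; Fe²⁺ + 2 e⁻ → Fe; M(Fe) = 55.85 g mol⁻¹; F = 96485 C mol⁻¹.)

n(Sn) = 49.5 / 118.71 = 0.4170 mol.
Since Sn²⁺ + 2 e⁻ → Sn, n(e⁻) passed = 2 × 0.4170 = 0.8340 mol.
Cells in series carry the same charge, so the same 0.8340 mol of electrons passes through cell 2.
Fe²⁺ + 2 e⁻ → Fe, so n(Fe) = 0.8340 / 2 = 0.4170 mol.
m(Fe) = 0.4170 × 55.85 = 23.3 g.

23.3 g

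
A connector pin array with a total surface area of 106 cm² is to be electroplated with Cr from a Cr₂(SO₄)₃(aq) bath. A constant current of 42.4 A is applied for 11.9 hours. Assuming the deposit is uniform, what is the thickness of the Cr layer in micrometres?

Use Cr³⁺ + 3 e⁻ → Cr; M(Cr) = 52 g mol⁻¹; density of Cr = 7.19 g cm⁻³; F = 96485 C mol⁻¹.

4280 μm

Q = I·t = 42.40 × 42840 = 1816000 C; n(e⁻) = 18.83 mol.
n(Cr) = n(e⁻)/3 = 6.275 mol, so m = 6.275 × 52 = 326.3 g.
Volume = m/ρ = 326.3 / 7.19 = 45.38 cm³.
Thickness = V/A = 45.38 / 106 = 0.428 cm = 4280 μm.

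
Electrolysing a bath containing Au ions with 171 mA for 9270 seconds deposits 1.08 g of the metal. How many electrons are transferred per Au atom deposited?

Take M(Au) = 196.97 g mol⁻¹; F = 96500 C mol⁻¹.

Q = I·t = 0.1710 A × 9270.0 s = 1585 C, so n(e⁻) = 1585/96500 = 0.01643 mol.
n(Au) deposited = 1.08 / 196.97 = 0.005483 mol.
Electrons per atom = n(e⁻)/n(Au) = 0.01643 / 0.005483 = 3.00 ≈ 3, so the ion is Au³⁺.

3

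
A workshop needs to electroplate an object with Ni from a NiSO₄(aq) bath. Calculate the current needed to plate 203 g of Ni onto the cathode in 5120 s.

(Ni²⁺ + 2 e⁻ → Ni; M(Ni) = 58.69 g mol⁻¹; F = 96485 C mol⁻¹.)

n(Ni) = 203 / 58.69 = 3.459 mol.
n(e⁻) = 2 × 3.459 = 6.918 mol.
Q = n(e⁻)·F = 6.918 × 96485 = 667500 C.
I = Q/t = 667500 / 5120.0 s = 130 A.

130 A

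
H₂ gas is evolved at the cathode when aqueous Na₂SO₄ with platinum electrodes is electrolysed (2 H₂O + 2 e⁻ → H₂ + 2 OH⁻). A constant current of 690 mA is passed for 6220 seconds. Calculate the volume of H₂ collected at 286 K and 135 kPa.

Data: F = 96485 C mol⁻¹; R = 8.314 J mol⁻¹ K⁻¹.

Q = I·t = 0.6900 A × 6220.0 s = 4292 C.
n(e⁻) = Q/F = 4292 / 96485 = 0.04448 mol.
2 electrons are transferred per H₂ molecule, so n(H₂) = 0.04448 / 2 = 0.02224 mol.
V = nRT/P = (0.02224 × 8.314 × 286) / (135 × 10³ Pa) = 3.92 × 10⁻⁴ m³ = 0.392 L.

0.392 L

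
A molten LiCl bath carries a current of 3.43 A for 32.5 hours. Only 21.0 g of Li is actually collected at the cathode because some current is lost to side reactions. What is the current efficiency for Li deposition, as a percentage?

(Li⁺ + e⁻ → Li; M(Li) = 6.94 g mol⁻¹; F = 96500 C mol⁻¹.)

72.8 %

Q = I·t = 3.430 × 117000 = 401300 C; n(e⁻) = 401300/96500 = 4.159 mol.
Theoretical n(Li) = n(e⁻)/1 = 4.159 mol, i.e. m_theo = 4.159 × 6.94 = 28.86 g.
Efficiency = m_actual / m_theo = 21.0 / 28.86 = 72.8 %.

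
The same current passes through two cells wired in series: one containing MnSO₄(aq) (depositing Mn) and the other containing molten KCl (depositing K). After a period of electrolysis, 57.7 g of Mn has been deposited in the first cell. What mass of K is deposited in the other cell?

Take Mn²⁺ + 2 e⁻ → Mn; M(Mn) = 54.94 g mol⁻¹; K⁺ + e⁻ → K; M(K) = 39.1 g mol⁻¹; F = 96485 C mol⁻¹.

82.1 g

n(Mn) = 57.7 / 54.94 = 1.050 mol.
Since Mn²⁺ + 2 e⁻ → Mn, n(e⁻) passed = 2 × 1.050 = 2.100 mol.
Cells in series carry the same charge, so the same 2.100 mol of electrons passes through cell 2.
K⁺ + e⁻ → K, so n(K) = 2.100 / 1 = 2.100 mol.
m(K) = 2.100 × 39.1 = 82.1 g.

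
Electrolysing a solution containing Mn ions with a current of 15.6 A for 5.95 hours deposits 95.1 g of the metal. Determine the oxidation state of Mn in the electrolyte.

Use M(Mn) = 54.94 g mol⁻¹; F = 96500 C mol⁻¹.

+2

Q = I·t = 15.60 A × 21420 s = 334200 C, so n(e⁻) = 334200/96500 = 3.463 mol.
n(Mn) deposited = 95.1 / 54.94 = 1.731 mol.
Electrons per atom = n(e⁻)/n(Mn) = 3.463 / 1.731 = 2.00 ≈ 2, so the ion is Mn²⁺.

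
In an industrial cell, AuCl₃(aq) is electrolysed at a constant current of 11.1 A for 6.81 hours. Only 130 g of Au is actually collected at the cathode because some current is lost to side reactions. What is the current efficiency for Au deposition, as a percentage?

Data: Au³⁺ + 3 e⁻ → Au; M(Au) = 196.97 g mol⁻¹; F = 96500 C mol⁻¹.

70.2 %

Q = I·t = 11.10 × 24516 = 272100 C; n(e⁻) = 272100/96500 = 2.820 mol.
Theoretical n(Au) = n(e⁻)/3 = 0.9400 mol, i.e. m_theo = 0.9400 × 196.97 = 185.2 g.
Efficiency = m_actual / m_theo = 130 / 185.2 = 70.2 %.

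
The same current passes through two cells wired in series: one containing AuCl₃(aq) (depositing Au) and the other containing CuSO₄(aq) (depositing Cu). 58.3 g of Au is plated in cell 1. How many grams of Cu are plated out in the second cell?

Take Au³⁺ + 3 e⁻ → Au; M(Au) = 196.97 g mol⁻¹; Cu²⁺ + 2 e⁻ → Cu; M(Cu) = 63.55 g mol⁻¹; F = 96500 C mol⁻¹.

28.2 g

n(Au) = 58.3 / 196.97 = 0.2960 mol.
Since Au³⁺ + 3 e⁻ → Au, n(e⁻) passed = 3 × 0.2960 = 0.8880 mol.
Cells in series carry the same charge, so the same 0.8880 mol of electrons passes through cell 2.
Cu²⁺ + 2 e⁻ → Cu, so n(Cu) = 0.8880 / 2 = 0.4440 mol.
m(Cu) = 0.4440 × 63.55 = 28.2 g.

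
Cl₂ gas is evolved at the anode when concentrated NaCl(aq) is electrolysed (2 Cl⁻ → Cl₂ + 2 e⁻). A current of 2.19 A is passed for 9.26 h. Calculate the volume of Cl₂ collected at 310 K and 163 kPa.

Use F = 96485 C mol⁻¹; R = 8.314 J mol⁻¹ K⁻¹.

5.98 L

Q = I·t = 2.190 A × 33336 s = 73010 C.
n(e⁻) = Q/F = 73010 / 96485 = 0.7567 mol.
2 electrons are transferred per Cl₂ molecule, so n(Cl₂) = 0.7567 / 2 = 0.3783 mol.
V = nRT/P = (0.3783 × 8.314 × 310) / (163 × 10³ Pa) = 0.00598 m³ = 5.98 L.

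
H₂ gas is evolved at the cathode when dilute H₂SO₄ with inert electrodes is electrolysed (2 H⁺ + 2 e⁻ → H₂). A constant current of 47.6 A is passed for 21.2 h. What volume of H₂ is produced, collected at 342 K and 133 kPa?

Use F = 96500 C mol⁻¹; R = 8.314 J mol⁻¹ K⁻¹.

Q = I·t = 47.60 A × 76320 s = 3633000 C.
n(e⁻) = Q/F = 3633000 / 96500 = 37.65 mol.
2 electrons are transferred per H₂ molecule, so n(H₂) = 37.65 / 2 = 18.82 mol.
V = nRT/P = (18.82 × 8.314 × 342) / (133 × 10³ Pa) = 0.402 m³ = 402 L.

402 L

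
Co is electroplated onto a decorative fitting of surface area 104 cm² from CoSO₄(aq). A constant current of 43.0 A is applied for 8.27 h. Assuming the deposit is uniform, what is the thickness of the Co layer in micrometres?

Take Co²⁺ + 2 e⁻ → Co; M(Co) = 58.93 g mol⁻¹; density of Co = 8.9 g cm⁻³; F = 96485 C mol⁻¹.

Q = I·t = 43.00 × 29772 = 1280000 C; n(e⁻) = 13.27 mol.
n(Co) = n(e⁻)/2 = 6.634 mol, so m = 6.634 × 58.93 = 391.0 g.
Volume = m/ρ = 391.0 / 8.9 = 43.93 cm³.
Thickness = V/A = 43.93 / 104 = 0.422 cm = 4220 μm.

4220 μm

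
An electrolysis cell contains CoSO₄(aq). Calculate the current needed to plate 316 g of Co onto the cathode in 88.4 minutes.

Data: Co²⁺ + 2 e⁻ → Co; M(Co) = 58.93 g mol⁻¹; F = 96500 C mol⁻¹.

195 A

n(Co) = 316 / 58.93 = 5.362 mol.
n(e⁻) = 2 × 5.362 = 10.72 mol.
Q = n(e⁻)·F = 10.72 × 96500 = 1035000 C.
I = Q/t = 1035000 / 5304.0 s = 195 A.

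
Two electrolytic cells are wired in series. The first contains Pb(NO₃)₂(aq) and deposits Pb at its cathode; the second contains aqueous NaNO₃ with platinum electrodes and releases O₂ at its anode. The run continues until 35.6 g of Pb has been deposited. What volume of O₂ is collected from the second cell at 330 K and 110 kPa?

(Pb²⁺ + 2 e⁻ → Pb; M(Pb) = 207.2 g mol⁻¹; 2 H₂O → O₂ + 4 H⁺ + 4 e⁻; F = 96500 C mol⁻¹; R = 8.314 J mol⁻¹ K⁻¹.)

n(Pb) = 35.6 / 207.2 = 0.1718 mol, so n(e⁻) = 2 × 0.1718 = 0.3436 mol.
The cells are in series, so the same 0.3436 mol of electrons passes through the second cell.
2 H₂O → O₂ + 4 H⁺ + 4 e⁻ — 4 mol e⁻ per mol O₂, so n(O₂) = 0.3436/4 = 0.08591 mol.
V = nRT/P = (0.08591 × 8.314 × 330) / (110 × 10³) = 0.00214 m³ = 2.14 L.

2.14 L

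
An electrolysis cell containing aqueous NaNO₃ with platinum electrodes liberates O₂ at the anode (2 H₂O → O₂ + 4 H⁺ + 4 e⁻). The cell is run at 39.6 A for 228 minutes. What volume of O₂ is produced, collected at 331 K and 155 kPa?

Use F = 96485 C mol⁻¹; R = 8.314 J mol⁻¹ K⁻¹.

Q = I·t = 39.60 A × 13680 s = 541700 C.
n(e⁻) = Q/F = 541700 / 96485 = 5.615 mol.
4 electrons are transferred per O₂ molecule, so n(O₂) = 5.615 / 4 = 1.404 mol.
V = nRT/P = (1.404 × 8.314 × 331) / (155 × 10³ Pa) = 0.0249 m³ = 24.9 L.

24.9 L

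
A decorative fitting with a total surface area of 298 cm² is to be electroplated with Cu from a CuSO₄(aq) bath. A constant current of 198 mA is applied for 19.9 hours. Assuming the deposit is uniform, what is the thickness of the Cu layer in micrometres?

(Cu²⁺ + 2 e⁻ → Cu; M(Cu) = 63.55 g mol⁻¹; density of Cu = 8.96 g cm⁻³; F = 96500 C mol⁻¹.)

17.5 μm

Q = I·t = 0.1980 × 71640 = 14180 C; n(e⁻) = 0.1470 mol.
n(Cu) = n(e⁻)/2 = 0.07350 mol, so m = 0.07350 × 63.55 = 4.671 g.
Volume = m/ρ = 4.671 / 8.96 = 0.5213 cm³.
Thickness = V/A = 0.5213 / 298 = 0.00175 cm = 17.5 μm.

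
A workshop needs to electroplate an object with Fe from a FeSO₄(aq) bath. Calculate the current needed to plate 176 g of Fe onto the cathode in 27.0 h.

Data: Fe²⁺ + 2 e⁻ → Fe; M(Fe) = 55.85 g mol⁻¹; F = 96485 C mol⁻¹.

6.26 A

n(Fe) = 176 / 55.85 = 3.151 mol.
n(e⁻) = 2 × 3.151 = 6.303 mol.
Q = n(e⁻)·F = 6.303 × 96485 = 608100 C.
I = Q/t = 608100 / 97200 s = 6.26 A.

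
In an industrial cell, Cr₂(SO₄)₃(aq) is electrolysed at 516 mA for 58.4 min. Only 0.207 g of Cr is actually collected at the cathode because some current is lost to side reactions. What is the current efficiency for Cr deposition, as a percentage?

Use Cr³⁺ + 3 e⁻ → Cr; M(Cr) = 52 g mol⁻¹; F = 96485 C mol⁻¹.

Q = I·t = 0.5160 × 3504.0 = 1808 C; n(e⁻) = 1808/96485 = 0.01874 mol.
Theoretical n(Cr) = n(e⁻)/3 = 0.006246 mol, i.e. m_theo = 0.006246 × 52 = 0.3248 g.
Efficiency = m_actual / m_theo = 0.207 / 0.3248 = 63.7 %.

63.7 %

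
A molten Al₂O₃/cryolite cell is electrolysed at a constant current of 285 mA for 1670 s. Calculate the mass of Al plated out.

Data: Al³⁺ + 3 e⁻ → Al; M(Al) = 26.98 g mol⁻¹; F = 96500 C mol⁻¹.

0.0444 g

Q = I·t = 0.2850 A × 1670.0 s = 475.9 C.
n(e⁻) = Q/F = 475.9 / 96500 = 0.004932 mol.
Al³⁺ + 3 e⁻ → Al, so n(Al) = n(e⁻)/3 = 0.001644 mol.
m = n·M = 0.001644 × 26.98 = 0.0444 g.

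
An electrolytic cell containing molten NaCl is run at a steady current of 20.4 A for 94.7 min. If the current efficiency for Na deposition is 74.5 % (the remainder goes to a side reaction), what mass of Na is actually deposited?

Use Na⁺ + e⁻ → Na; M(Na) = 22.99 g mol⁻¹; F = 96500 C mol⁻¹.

20.6 g

Q = I·t = 20.40 × 5682.0 = 115900 C.
n(e⁻) = 115900/96500 = 1.201 mol; theoretically n(Na) = 1.201/1 = 1.201 mol, m_theo = 27.61 g.
At 74.5 % efficiency, m_actual = 0.745 × 27.61 = 20.6 g.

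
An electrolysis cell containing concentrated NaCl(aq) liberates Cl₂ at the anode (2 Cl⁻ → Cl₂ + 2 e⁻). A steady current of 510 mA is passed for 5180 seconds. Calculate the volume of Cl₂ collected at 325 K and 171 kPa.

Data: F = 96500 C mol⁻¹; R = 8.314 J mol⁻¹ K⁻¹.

Q = I·t = 0.5100 A × 5180.0 s = 2642 C.
n(e⁻) = Q/F = 2642 / 96500 = 0.02738 mol.
2 electrons are transferred per Cl₂ molecule, so n(Cl₂) = 0.02738 / 2 = 0.01369 mol.
V = nRT/P = (0.01369 × 8.314 × 325) / (171 × 10³ Pa) = 2.16 × 10⁻⁴ m³ = 0.216 L.

0.216 L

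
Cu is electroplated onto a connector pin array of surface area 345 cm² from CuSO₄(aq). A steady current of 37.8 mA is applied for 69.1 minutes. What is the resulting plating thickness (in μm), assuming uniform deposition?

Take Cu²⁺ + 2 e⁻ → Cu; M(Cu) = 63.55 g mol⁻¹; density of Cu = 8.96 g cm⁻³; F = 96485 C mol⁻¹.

0.167 μm

Q = I·t = 0.03780 × 4146.0 = 156.7 C; n(e⁻) = 0.001624 mol.
n(Cu) = n(e⁻)/2 = 0.0008121 mol, so m = 0.0008121 × 63.55 = 0.05161 g.
Volume = m/ρ = 0.05161 / 8.96 = 0.005760 cm³.
Thickness = V/A = 0.005760 / 345 = 1.67 × 10⁻⁵ cm = 0.167 μm.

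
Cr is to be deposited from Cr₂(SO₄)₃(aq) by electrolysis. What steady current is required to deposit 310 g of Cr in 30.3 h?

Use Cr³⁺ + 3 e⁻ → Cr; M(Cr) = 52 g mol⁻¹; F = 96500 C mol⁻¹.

n(Cr) = 310 / 52 = 5.962 mol.
n(e⁻) = 3 × 5.962 = 17.88 mol.
Q = n(e⁻)·F = 17.88 × 96500 = 1726000 C.
I = Q/t = 1726000 / 109080 s = 15.8 A.

15.8 A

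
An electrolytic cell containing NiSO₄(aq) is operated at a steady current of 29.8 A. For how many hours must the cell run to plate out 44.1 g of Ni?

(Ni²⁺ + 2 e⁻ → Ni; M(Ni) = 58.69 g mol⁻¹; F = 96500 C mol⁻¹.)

1.35 h

n(Ni) = m/M = 44.1 / 58.69 = 0.7514 mol.
Each Ni atom requires 2 electrons, so n(e⁻) = 2 × 0.7514 = 1.503 mol.
Q = n(e⁻)·F = 1.503 × 96500 = 145000 C.
t = Q/I = 145000 / 29.80 A = 4866 s = 1.35 h.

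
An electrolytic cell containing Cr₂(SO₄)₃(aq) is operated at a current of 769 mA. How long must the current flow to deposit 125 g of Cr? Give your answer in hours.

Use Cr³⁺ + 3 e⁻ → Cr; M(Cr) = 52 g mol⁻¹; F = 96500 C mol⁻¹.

n(Cr) = m/M = 125 / 52 = 2.404 mol.
Each Cr atom requires 3 electrons, so n(e⁻) = 3 × 2.404 = 7.212 mol.
Q = n(e⁻)·F = 7.212 × 96500 = 695900 C.
t = Q/I = 695900 / 0.7690 A = 905000 s = 251 h.

251 h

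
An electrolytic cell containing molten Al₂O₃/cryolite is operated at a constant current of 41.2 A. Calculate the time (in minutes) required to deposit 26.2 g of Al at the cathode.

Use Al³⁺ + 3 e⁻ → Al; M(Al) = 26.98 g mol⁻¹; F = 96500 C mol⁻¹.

114 min

n(Al) = m/M = 26.2 / 26.98 = 0.9711 mol.
Each Al atom requires 3 electrons, so n(e⁻) = 3 × 0.9711 = 2.913 mol.
Q = n(e⁻)·F = 2.913 × 96500 = 281100 C.
t = Q/I = 281100 / 41.20 A = 6824 s = 114 min.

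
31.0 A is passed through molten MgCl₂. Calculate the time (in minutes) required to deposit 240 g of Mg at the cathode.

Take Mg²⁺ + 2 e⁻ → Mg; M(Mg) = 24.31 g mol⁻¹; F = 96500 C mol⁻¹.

n(Mg) = m/M = 240 / 24.31 = 9.872 mol.
Each Mg atom requires 2 electrons, so n(e⁻) = 2 × 9.872 = 19.74 mol.
Q = n(e⁻)·F = 19.74 × 96500 = 1905000 C.
t = Q/I = 1905000 / 31.00 A = 61460 s = 1020 min.

1020 min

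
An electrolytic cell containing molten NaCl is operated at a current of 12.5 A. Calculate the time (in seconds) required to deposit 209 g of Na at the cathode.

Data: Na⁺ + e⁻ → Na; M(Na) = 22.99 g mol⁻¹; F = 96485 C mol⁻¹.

70200 s

n(Na) = m/M = 209 / 22.99 = 9.091 mol.
Each Na atom requires 1 electron, so n(e⁻) = 1 × 9.091 = 9.091 mol.
Q = n(e⁻)·F = 9.091 × 96485 = 877100 C.
t = Q/I = 877100 / 12.50 A = 70170 s.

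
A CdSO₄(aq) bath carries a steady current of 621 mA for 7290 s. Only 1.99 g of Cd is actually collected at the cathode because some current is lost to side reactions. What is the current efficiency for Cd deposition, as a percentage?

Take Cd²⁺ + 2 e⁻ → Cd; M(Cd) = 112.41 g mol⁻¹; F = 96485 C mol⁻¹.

Q = I·t = 0.6210 × 7290.0 = 4527 C; n(e⁻) = 4527/96485 = 0.04692 mol.
Theoretical n(Cd) = n(e⁻)/2 = 0.02346 mol, i.e. m_theo = 0.02346 × 112.41 = 2.637 g.
Efficiency = m_actual / m_theo = 1.99 / 2.637 = 75.5 %.

75.5 %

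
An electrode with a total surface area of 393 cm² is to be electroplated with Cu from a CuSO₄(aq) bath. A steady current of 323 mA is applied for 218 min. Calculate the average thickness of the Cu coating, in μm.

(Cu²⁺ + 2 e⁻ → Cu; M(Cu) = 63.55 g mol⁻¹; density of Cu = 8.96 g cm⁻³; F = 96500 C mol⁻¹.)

3.95 μm

Q = I·t = 0.3230 × 13080 = 4225 C; n(e⁻) = 0.04378 mol.
n(Cu) = n(e⁻)/2 = 0.02189 mol, so m = 0.02189 × 63.55 = 1.391 g.
Volume = m/ρ = 1.391 / 8.96 = 0.1553 cm³.
Thickness = V/A = 0.1553 / 393 = 3.95 × 10⁻⁴ cm = 3.95 μm.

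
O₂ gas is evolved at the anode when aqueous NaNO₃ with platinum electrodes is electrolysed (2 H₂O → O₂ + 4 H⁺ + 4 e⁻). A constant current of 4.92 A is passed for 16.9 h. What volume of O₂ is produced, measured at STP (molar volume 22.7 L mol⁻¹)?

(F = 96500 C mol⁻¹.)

17.6 L

Q = I·t = 4.920 A × 60840 s = 299300 C.
n(e⁻) = Q/F = 299300 / 96500 = 3.102 mol.
4 electrons are transferred per O₂ molecule, so n(O₂) = 3.102 / 4 = 0.7755 mol.
V = n × V_m = 0.7755 × 22.7 = 17.6 L.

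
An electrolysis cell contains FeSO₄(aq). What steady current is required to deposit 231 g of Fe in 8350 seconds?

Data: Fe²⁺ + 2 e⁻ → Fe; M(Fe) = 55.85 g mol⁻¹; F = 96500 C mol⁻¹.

95.6 A

n(Fe) = 231 / 55.85 = 4.136 mol.
n(e⁻) = 2 × 4.136 = 8.272 mol.
Q = n(e⁻)·F = 8.272 × 96500 = 798300 C.
I = Q/t = 798300 / 8350.0 s = 95.6 A.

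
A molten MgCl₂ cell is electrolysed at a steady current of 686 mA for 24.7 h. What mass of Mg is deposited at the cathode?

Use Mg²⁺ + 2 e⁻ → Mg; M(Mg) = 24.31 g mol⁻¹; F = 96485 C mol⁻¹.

Q = I·t = 0.6860 A × 88920 s = 61000 C.
n(e⁻) = Q/F = 61000 / 96485 = 0.6322 mol.
Mg²⁺ + 2 e⁻ → Mg, so n(Mg) = n(e⁻)/2 = 0.3161 mol.
m = n·M = 0.3161 × 24.31 = 7.68 g.

7.68 g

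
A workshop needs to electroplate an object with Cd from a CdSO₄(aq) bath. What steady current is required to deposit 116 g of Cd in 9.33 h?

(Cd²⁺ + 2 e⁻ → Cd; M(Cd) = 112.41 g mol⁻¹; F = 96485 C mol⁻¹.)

n(Cd) = 116 / 112.41 = 1.032 mol.
n(e⁻) = 2 × 1.032 = 2.064 mol.
Q = n(e⁻)·F = 2.064 × 96485 = 199100 C.
I = Q/t = 199100 / 33588 s = 5.93 A.

5.93 A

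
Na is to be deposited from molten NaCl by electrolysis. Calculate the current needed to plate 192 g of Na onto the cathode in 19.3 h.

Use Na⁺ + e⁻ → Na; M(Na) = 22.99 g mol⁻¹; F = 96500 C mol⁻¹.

n(Na) = 192 / 22.99 = 8.351 mol.
n(e⁻) = 1 × 8.351 = 8.351 mol.
Q = n(e⁻)·F = 8.351 × 96500 = 805900 C.
I = Q/t = 805900 / 69480 s = 11.6 A.

11.6 A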